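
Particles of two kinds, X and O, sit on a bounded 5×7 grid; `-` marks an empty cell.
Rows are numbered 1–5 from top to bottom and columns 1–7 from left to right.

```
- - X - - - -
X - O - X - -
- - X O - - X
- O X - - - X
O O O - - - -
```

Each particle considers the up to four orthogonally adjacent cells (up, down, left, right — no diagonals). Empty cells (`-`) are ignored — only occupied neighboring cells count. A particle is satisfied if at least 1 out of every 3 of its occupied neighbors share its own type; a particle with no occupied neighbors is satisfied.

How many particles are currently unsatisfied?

3

Row 1: (1,3)X 0/1 ✗
Row 2: (2,1)X 0/0 ✓ · (2,3)O 0/2 ✗ · (2,5)X 0/0 ✓
Row 3: (3,3)X 1/3 ✓ · (3,4)O 0/1 ✗ · (3,7)X 1/1 ✓
Row 4: (4,2)O 1/2 ✓ · (4,3)X 1/3 ✓ · (4,7)X 1/1 ✓
Row 5: (5,1)O 1/1 ✓ · (5,2)O 3/3 ✓ · (5,3)O 1/2 ✓
Unsatisfied: (1,3), (2,3), (3,4) — 3 in total.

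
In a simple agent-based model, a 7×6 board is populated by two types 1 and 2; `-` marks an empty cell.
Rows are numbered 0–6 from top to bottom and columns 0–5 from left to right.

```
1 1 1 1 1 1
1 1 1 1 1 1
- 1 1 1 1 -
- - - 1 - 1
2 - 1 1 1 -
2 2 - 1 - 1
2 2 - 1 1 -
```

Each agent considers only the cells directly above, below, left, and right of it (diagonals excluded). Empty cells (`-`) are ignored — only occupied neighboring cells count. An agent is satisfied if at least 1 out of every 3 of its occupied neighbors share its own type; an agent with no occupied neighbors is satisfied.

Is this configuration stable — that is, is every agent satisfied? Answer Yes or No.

Row 0: (0,0)1 2/2 ok · (0,1)1 3/3 ok · (0,2)1 3/3 ok · (0,3)1 3/3 ok · (0,4)1 3/3 ok · (0,5)1 2/2 ok
Row 1: (1,0)1 2/2 ok · (1,1)1 4/4 ok · (1,2)1 4/4 ok · (1,3)1 4/4 ok · (1,4)1 4/4 ok · (1,5)1 2/2 ok
Row 2: (2,1)1 2/2 ok · (2,2)1 3/3 ok · (2,3)1 4/4 ok · (2,4)1 2/2 ok
Row 3: (3,3)1 2/2 ok · (3,5)1 0/0 ok
Row 4: (4,0)2 1/1 ok · (4,2)1 1/1 ok · (4,3)1 4/4 ok · (4,4)1 1/1 ok
Row 5: (5,0)2 3/3 ok · (5,1)2 2/2 ok · (5,3)1 2/2 ok · (5,5)1 0/0 ok
Row 6: (6,0)2 2/2 ok · (6,1)2 2/2 ok · (6,3)1 2/2 ok · (6,4)1 1/1 ok
All meet the threshold, so the configuration is stable.

Yes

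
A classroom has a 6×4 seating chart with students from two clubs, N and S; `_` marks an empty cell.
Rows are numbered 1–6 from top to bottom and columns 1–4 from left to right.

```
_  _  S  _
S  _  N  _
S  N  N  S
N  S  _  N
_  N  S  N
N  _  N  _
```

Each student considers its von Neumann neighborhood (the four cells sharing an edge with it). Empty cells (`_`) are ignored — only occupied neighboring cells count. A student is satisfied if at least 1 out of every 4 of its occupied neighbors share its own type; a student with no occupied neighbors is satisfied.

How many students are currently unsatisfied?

7

Row 1: (1,3)S 0/1 ✗
Row 2: (2,1)S 1/1 ✓ · (2,3)N 1/2 ✓
Row 3: (3,1)S 1/3 ✓ · (3,2)N 1/3 ✓ · (3,3)N 2/3 ✓ · (3,4)S 0/2 ✗
Row 4: (4,1)N 0/2 ✗ · (4,2)S 0/3 ✗ · (4,4)N 1/2 ✓
Row 5: (5,2)N 0/2 ✗ · (5,3)S 0/3 ✗ · (5,4)N 1/2 ✓
Row 6: (6,1)N 0/0 ✓ · (6,3)N 0/1 ✗
Unsatisfied: (1,3), (3,4), (4,1), (4,2), (5,2), (5,3), (6,3) — 7 in total.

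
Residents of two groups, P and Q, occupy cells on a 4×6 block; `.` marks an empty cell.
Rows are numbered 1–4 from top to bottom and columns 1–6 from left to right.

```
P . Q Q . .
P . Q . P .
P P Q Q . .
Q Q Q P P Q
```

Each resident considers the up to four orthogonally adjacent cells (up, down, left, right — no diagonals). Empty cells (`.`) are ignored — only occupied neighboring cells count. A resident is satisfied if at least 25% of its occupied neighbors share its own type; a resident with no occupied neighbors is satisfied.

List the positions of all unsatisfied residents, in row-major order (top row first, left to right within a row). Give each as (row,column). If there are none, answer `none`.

(4,6)

(1,1)P 1/1 satisfied
(1,3)Q 2/2 satisfied
(1,4)Q 1/1 satisfied
(2,1)P 2/2 satisfied
(2,3)Q 2/2 satisfied
(2,5)P 0/0 satisfied
(3,1)P 2/3 satisfied
(3,2)P 1/3 satisfied
(3,3)Q 3/4 satisfied
(3,4)Q 1/2 satisfied
(4,1)Q 1/2 satisfied
(4,2)Q 2/3 satisfied
(4,3)Q 2/3 satisfied
(4,4)P 1/3 satisfied
(4,5)P 1/2 satisfied
(4,6)Q 0/1 not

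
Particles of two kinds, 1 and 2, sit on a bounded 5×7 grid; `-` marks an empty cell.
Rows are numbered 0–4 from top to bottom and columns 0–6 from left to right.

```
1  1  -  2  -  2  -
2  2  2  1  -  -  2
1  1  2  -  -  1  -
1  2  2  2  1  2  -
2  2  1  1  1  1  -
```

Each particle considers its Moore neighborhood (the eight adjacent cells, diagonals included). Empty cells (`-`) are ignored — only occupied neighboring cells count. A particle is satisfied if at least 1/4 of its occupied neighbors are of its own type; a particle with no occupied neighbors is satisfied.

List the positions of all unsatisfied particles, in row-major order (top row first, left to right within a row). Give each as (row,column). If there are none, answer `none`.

(0,0)1 1/3 ok
(0,1)1 1/4 ok
(0,3)2 1/2 ok
(0,5)2 1/1 ok
(1,0)2 1/5 unhappy
(1,1)2 3/7 ok
(1,2)2 3/6 ok
(1,3)1 0/3 unhappy
(1,6)2 1/2 ok
(2,0)1 2/5 ok
(2,1)1 2/8 ok
(2,2)2 5/7 ok
(2,5)1 1/3 ok
(3,0)1 2/5 ok
(3,1)2 4/8 ok
(3,2)2 4/7 ok
(3,3)2 2/6 ok
(3,4)1 4/6 ok
(3,5)2 0/4 unhappy
(4,0)2 2/3 ok
(4,1)2 3/5 ok
(4,2)1 1/5 unhappy
(4,3)1 3/5 ok
(4,4)1 3/5 ok
(4,5)1 2/3 ok

(1,0), (1,3), (3,5), (4,2)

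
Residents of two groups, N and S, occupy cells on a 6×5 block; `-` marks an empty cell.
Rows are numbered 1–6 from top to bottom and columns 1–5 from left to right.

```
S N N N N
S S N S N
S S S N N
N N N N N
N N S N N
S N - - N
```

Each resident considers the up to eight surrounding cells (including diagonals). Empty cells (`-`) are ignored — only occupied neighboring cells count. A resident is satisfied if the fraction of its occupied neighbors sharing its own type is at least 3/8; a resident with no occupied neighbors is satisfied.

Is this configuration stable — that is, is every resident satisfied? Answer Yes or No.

(1,1)S 2/3 satisfied
(1,2)N 2/5 satisfied
(1,3)N 3/5 satisfied
(1,4)N 4/5 satisfied
(1,5)N 2/3 satisfied
(2,1)S 4/5 satisfied
(2,2)S 5/8 satisfied
(2,3)N 4/8 satisfied
(2,4)S 1/8 not
(2,5)N 4/5 satisfied
(3,1)S 3/5 satisfied
(3,2)S 4/8 satisfied
(3,3)S 3/8 satisfied
(3,4)N 6/8 satisfied
(3,5)N 4/5 satisfied
(4,1)N 3/5 satisfied
(4,2)N 4/8 satisfied
(4,3)N 5/8 satisfied
(4,4)N 6/8 satisfied
(4,5)N 5/5 satisfied
(5,1)N 4/5 satisfied
(5,2)N 5/7 satisfied
(5,3)S 0/6 not
(5,4)N 5/6 satisfied
(5,5)N 4/4 satisfied
(6,1)S 0/3 not
(6,2)N 2/4 satisfied
(6,5)N 2/2 satisfied
For instance (2,4) has only 1/8 same-type neighbors, below 3/8.

No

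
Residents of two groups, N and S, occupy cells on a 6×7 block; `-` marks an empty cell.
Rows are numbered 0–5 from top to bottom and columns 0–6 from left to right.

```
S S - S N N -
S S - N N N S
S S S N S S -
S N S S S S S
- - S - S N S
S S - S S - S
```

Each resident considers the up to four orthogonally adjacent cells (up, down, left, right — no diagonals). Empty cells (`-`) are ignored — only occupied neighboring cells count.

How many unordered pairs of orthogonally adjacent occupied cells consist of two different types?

Scan each occupied cell's neighbors to the right and below so each pair is counted once.
From row 0: 2 unlike of 8 pairs (running 2/8).
From row 1: 3 unlike of 9 pairs (running 5/17).
From row 2: 4 unlike of 11 pairs (running 9/28).
From row 3: 3 unlike of 10 pairs (running 12/38).
From row 4: 2 unlike of 4 pairs (running 14/42).
From row 5: 0 unlike of 2 pairs (running 14/44).
Total adjacent occupied pairs: 44; unlike-type pairs: 14.

14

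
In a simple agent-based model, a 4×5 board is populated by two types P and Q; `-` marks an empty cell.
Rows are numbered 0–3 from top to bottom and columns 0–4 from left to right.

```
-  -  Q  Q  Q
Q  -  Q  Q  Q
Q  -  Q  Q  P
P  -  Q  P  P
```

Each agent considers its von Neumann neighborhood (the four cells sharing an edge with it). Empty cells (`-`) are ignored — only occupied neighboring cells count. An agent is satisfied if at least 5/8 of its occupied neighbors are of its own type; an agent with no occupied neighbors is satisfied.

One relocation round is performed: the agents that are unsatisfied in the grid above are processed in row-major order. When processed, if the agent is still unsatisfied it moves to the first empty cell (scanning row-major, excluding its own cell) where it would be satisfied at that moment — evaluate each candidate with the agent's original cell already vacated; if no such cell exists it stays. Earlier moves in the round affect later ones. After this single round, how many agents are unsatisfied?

Initially unsatisfied (in order): (2,0), (2,3), (2,4), (3,0), (3,2), (3,3).
  (2,0) → (0,0).
  (2,3) → (0,1).
  (2,4): no empty cell satisfies it; stays.
  (3,0): now satisfied by earlier moves; stays.
  (3,2) → (1,1).
  (3,3): now satisfied by earlier moves; stays.
Resulting grid:
Q Q Q Q Q
Q Q Q Q Q
- - Q - P
P - - P P
Unsatisfied now: (2,4).

1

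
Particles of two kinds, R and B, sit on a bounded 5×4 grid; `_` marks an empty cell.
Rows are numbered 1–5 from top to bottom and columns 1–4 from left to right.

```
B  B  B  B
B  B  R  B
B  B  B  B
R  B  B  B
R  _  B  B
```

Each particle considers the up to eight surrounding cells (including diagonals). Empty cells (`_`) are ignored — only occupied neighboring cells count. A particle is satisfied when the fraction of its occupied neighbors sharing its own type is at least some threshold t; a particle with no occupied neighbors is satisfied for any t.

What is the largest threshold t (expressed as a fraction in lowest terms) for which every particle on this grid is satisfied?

0/1

(1,1)B 3/3
(1,2)B 4/5
(1,3)B 4/5
(1,4)B 2/3
(2,1)B 5/5
(2,2)B 7/8
(2,3)R 0/8
(2,4)B 4/5
(3,1)B 4/5
(3,2)B 6/8
(3,3)B 7/8
(3,4)B 4/5
(4,1)R 1/4
(4,2)B 5/7
(4,3)B 7/7
(4,4)B 5/5
(5,1)R 1/2
(5,3)B 4/4
(5,4)B 3/3
The smallest same-type fraction is 0/8 at (2,3), which reduces to 0/1. Any threshold above that leaves this particle unsatisfied.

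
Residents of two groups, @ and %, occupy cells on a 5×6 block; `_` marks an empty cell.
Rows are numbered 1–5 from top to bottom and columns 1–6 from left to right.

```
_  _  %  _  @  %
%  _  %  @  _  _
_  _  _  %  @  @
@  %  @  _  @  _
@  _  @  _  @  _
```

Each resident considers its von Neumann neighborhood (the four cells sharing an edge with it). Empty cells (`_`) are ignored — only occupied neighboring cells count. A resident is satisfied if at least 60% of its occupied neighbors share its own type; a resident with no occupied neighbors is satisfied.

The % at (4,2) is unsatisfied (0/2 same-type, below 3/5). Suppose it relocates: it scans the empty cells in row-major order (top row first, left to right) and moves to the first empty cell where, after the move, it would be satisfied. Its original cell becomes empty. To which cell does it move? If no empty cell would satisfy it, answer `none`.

Vacating (4,2). Empty cells in order:
  (1,1): 1/1 same-type → satisfied — stop here.

(1,1)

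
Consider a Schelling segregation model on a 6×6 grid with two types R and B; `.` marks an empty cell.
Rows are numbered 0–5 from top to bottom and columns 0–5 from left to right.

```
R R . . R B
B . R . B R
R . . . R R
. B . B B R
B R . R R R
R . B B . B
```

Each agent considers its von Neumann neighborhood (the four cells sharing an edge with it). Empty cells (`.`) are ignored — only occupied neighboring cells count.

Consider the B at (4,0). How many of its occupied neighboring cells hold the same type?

0

Occupied neighbors of (4,0): (5,0)=R, (4,1)=R.
Same type (B): 0 of 2.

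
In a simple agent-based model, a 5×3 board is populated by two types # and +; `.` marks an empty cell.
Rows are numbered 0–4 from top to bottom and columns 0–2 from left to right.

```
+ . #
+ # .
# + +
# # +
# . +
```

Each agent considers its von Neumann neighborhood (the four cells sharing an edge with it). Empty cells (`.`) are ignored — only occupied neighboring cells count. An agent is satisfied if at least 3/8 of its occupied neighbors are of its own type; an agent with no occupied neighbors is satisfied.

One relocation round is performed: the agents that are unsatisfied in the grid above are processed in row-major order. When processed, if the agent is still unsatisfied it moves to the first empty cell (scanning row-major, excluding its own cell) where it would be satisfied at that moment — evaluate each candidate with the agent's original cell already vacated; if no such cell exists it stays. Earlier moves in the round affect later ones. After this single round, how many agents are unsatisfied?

Initially unsatisfied (in order): (1,0), (1,1), (2,0), (2,1), (3,1).
  (1,0): no empty cell satisfies it; stays.
  (1,1) → (0,1).
  (2,0) → (1,2).
  (2,1): now satisfied by earlier moves; stays.
  (3,1) → (1,1).
Resulting grid:
+ # #
+ # #
. + +
# . +
# . +
All satisfied now.

0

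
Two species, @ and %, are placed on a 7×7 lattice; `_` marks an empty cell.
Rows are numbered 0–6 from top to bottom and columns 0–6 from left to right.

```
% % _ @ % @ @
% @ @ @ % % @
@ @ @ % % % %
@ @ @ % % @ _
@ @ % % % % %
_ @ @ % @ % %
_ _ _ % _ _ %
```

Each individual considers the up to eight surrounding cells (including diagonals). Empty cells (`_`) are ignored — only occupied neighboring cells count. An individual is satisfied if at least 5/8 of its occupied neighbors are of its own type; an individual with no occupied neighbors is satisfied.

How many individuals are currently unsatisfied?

16

Row 0: (0,0)% 2/3 ✓ · (0,1)% 2/4 ✗ · (0,3)@ 2/4 ✗ · (0,4)% 2/5 ✗ · (0,5)@ 2/5 ✗ · (0,6)@ 2/3 ✓
Row 1: (1,0)% 2/5 ✗ · (1,1)@ 4/7 ✗ · (1,2)@ 5/7 ✓ · (1,3)@ 3/7 ✗ · (1,4)% 5/8 ✓ · (1,5)% 5/8 ✓ · (1,6)@ 2/5 ✗
Row 2: (2,0)@ 4/5 ✓ · (2,1)@ 7/8 ✓ · (2,2)@ 6/8 ✓ · (2,3)% 4/8 ✗ · (2,4)% 6/8 ✓ · (2,5)% 5/7 ✓ · (2,6)% 2/4 ✗
Row 3: (3,0)@ 5/5 ✓ · (3,1)@ 7/8 ✓ · (3,2)@ 4/8 ✗ · (3,3)% 6/8 ✓ · (3,4)% 7/8 ✓ · (3,5)@ 0/7 ✗
Row 4: (4,0)@ 4/4 ✓ · (4,1)@ 6/7 ✓ · (4,2)% 3/8 ✗ · (4,3)% 5/8 ✓ · (4,4)% 6/8 ✓ · (4,5)% 5/7 ✓ · (4,6)% 3/4 ✓
Row 5: (5,1)@ 3/4 ✓ · (5,2)@ 2/6 ✗ · (5,3)% 4/6 ✓ · (5,4)@ 0/6 ✗ · (5,5)% 5/6 ✓ · (5,6)% 4/4 ✓
Row 6: (6,3)% 1/3 ✗ · (6,6)% 2/2 ✓
Unsatisfied: (0,1), (0,3), (0,4), (0,5), (1,0), (1,1), (1,3), (1,6), (2,3), (2,6), (3,2), (3,5), (4,2), (5,2), (5,4), (6,3) — 16 in total.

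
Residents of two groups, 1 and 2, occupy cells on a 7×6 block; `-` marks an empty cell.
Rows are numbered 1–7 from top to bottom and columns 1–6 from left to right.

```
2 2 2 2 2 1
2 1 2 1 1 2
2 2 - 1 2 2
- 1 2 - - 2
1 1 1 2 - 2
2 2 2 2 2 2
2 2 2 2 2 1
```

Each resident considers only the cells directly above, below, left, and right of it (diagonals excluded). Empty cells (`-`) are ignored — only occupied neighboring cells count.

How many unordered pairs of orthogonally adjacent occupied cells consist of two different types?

Scan each occupied cell's neighbors to the right and below so each pair is counted once.
Row 1: 2(1,1)–2(1,2)= 2(1,1)–2(2,1)= 2(1,2)–2(1,3)= 2(1,2)–1(2,2)≠ 2(1,3)–2(1,4)= 2(1,3)–2(2,3)= 2(1,4)–2(1,5)= 2(1,4)–1(2,4)≠ 2(1,5)–1(1,6)≠ 2(1,5)–1(2,5)≠ 1(1,6)–2(2,6)≠  → 5/11 unlike.
Row 2: 2(2,1)–1(2,2)≠ 2(2,1)–2(3,1)= 1(2,2)–2(2,3)≠ 1(2,2)–2(3,2)≠ 2(2,3)–1(2,4)≠ 1(2,4)–1(2,5)= 1(2,4)–1(3,4)= 1(2,5)–2(2,6)≠ 1(2,5)–2(3,5)≠ 2(2,6)–2(3,6)=  → 6/10 unlike.
Row 3: 2(3,1)–2(3,2)= 2(3,2)–1(4,2)≠ 1(3,4)–2(3,5)≠ 2(3,5)–2(3,6)= 2(3,6)–2(4,6)=  → 2/5 unlike.
Row 4: 1(4,2)–2(4,3)≠ 1(4,2)–1(5,2)= 2(4,3)–1(5,3)≠ 2(4,6)–2(5,6)=  → 2/4 unlike.
Row 5: 1(5,1)–1(5,2)= 1(5,1)–2(6,1)≠ 1(5,2)–1(5,3)= 1(5,2)–2(6,2)≠ 1(5,3)–2(5,4)≠ 1(5,3)–2(6,3)≠ 2(5,4)–2(6,4)= 2(5,6)–2(6,6)=  → 4/8 unlike.
Row 6: 2(6,1)–2(6,2)= 2(6,1)–2(7,1)= 2(6,2)–2(6,3)= 2(6,2)–2(7,2)= 2(6,3)–2(6,4)= 2(6,3)–2(7,3)= 2(6,4)–2(6,5)= 2(6,4)–2(7,4)= 2(6,5)–2(6,6)= 2(6,5)–2(7,5)= 2(6,6)–1(7,6)≠  → 1/11 unlike.
Row 7: 2(7,1)–2(7,2)= 2(7,2)–2(7,3)= 2(7,3)–2(7,4)= 2(7,4)–2(7,5)= 2(7,5)–1(7,6)≠  → 1/5 unlike.
Total adjacent occupied pairs: 54; unlike-type pairs: 21.

21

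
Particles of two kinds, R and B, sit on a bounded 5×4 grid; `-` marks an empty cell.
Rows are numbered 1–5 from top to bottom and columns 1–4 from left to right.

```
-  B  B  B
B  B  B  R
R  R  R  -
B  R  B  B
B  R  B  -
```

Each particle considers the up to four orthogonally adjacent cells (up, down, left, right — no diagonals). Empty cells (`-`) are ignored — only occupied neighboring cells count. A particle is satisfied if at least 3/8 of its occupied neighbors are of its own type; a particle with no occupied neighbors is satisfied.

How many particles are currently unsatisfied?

(1,2)B 2/2 ✓
(1,3)B 3/3 ✓
(1,4)B 1/2 ✓
(2,1)B 1/2 ✓
(2,2)B 3/4 ✓
(2,3)B 2/4 ✓
(2,4)R 0/2 ✗
(3,1)R 1/3 ✗
(3,2)R 3/4 ✓
(3,3)R 1/3 ✗
(4,1)B 1/3 ✗
(4,2)R 2/4 ✓
(4,3)B 2/4 ✓
(4,4)B 1/1 ✓
(5,1)B 1/2 ✓
(5,2)R 1/3 ✗
(5,3)B 1/2 ✓
Unsatisfied: (2,4), (3,1), (3,3), (4,1), (5,2) — 5 in total.

5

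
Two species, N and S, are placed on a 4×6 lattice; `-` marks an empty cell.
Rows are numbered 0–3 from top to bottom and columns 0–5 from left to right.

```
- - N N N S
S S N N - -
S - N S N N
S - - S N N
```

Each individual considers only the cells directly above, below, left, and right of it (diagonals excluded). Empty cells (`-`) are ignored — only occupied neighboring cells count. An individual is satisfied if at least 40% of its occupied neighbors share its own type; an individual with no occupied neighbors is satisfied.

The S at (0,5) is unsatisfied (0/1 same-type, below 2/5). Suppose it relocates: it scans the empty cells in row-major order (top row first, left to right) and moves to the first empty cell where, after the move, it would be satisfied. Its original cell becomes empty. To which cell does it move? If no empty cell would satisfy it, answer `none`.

Vacating (0,5). Empty cells in order:
  (0,0): 1/1 same-type → satisfied — stop here.

(0,0)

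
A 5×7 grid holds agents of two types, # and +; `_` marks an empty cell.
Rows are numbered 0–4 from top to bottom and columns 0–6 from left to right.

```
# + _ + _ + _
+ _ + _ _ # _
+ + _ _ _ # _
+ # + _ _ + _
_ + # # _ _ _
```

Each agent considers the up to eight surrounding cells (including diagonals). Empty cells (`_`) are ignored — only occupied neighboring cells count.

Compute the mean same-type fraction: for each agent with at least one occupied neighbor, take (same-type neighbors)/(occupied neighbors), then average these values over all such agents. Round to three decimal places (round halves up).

0.519

(0,0)# 0/2
(0,1)+ 2/3
(0,3)+ 1/1
(0,5)+ 0/1
(1,0)+ 3/4
(1,2)+ 3/3
(1,5)# 1/2
(2,0)+ 3/4
(2,1)+ 5/6
(2,5)# 1/2
(3,0)+ 3/4
(3,1)# 1/6
(3,2)+ 2/5
(3,5)+ 0/1
(4,1)+ 2/4
(4,2)# 2/4
(4,3)# 1/2
Sum over 17 agents: 0/2 + 2/3 + 1/1 + 0/1 + 3/4 + 3/3 + 1/2 + 3/4 + 5/6 + 1/2 + 3/4 + 1/6 + 2/5 + 0/1 + 2/4 + 2/4 + 1/2 = 529/60; mean = 529/60 ÷ 17 = 529/1020 = 0.518627… → 0.519.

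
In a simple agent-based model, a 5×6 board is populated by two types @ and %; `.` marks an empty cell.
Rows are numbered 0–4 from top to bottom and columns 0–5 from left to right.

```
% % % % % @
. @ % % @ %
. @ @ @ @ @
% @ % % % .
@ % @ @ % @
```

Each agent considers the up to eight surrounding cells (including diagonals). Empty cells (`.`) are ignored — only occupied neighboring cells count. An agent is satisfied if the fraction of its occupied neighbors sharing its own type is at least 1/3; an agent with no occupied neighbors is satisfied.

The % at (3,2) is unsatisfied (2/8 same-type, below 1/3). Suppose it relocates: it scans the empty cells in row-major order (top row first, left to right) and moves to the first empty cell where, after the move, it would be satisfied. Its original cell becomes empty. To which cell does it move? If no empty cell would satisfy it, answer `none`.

(1,0)

Vacating (3,2). Empty cells in order:
  (1,0): 2/4 same-type → satisfied — stop here.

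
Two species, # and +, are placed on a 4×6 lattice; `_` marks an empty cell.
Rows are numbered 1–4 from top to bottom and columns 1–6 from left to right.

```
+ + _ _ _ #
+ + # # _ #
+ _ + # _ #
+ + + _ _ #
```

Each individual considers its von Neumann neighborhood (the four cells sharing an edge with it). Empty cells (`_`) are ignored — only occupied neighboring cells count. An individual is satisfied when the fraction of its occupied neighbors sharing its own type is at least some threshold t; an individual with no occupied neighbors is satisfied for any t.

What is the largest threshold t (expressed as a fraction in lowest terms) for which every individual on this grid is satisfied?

1/3

Row 1: (1,1)+ 2/2 · (1,2)+ 2/2 · (1,6)# 1/1
Row 2: (2,1)+ 3/3 · (2,2)+ 2/3 · (2,3)# 1/3 · (2,4)# 2/2 · (2,6)# 2/2
Row 3: (3,1)+ 2/2 · (3,3)+ 1/3 · (3,4)# 1/2 · (3,6)# 2/2
Row 4: (4,1)+ 2/2 · (4,2)+ 2/2 · (4,3)+ 2/2 · (4,6)# 1/1
The smallest same-type fraction is 1/3 at (2,3), which reduces to 1/3. Any threshold above that leaves this individual unsatisfied.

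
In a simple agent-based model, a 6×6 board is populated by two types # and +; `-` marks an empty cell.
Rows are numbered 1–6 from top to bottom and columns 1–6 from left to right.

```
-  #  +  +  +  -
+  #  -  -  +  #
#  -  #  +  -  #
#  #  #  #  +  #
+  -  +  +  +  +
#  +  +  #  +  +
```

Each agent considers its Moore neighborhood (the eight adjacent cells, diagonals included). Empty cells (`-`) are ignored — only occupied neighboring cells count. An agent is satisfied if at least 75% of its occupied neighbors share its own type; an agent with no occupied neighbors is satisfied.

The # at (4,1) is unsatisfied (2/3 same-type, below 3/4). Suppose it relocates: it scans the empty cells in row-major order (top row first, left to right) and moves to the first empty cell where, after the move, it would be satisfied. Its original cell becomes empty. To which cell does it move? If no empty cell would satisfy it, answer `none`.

(3,2)

Vacating (4,1). Empty cells in order:
  (1,1): 2/3 same-type → still unsatisfied.
  (1,6): 1/3 same-type → still unsatisfied.
  (2,3): 3/6 same-type → still unsatisfied.
  (2,4): 1/6 same-type → still unsatisfied.
  (3,2): 5/6 same-type → satisfied — stop here.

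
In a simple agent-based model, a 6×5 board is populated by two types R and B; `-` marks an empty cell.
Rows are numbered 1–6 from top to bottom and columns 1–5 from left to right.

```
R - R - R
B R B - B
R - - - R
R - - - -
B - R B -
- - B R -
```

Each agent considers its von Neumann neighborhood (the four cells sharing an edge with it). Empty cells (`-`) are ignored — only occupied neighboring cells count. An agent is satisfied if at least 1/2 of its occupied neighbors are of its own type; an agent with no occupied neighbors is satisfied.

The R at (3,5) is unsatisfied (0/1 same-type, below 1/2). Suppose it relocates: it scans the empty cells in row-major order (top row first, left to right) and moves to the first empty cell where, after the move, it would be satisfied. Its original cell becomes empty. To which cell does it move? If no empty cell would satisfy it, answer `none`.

Vacating (3,5). Empty cells in order:
  (1,2): 3/3 same-type → satisfied — stop here.

(1,2)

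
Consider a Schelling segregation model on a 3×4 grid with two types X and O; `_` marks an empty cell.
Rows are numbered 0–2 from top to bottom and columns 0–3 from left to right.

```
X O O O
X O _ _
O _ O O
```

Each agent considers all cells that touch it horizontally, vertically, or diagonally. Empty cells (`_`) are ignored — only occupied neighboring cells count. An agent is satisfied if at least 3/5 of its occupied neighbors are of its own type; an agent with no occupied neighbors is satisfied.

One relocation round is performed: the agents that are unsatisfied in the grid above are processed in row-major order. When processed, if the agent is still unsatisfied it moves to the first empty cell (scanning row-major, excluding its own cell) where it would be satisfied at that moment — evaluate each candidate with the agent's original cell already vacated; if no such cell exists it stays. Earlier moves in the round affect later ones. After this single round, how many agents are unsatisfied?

Initially unsatisfied (in order): (0,0), (0,1), (1,0), (2,0).
  (0,0): no empty cell satisfies it; stays.
  (0,1) → (1,2).
  (1,0): no empty cell satisfies it; stays.
  (2,0) → (0,1).
Resulting grid:
X O O O
X O O _
_ _ O O
Unsatisfied now: (0,0), (1,0).

2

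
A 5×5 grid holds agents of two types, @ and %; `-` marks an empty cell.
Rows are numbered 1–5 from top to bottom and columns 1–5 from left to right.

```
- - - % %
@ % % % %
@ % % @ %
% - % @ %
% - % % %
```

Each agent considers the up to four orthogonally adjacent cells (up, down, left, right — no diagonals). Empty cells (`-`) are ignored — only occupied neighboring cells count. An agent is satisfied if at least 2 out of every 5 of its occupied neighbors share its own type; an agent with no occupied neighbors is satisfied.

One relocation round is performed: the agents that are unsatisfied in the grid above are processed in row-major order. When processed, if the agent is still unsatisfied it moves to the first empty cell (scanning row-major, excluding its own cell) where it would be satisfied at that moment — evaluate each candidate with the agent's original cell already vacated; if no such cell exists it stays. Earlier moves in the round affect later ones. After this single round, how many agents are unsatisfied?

Initially unsatisfied (in order): (3,1), (3,4), (4,4).
  (3,1) → (1,1).
  (3,4) → (1,2).
  (4,4): no empty cell satisfies it; stays.
Resulting grid:
@ @ - % %
@ % % % %
- % % - %
% - % @ %
% - % % %
Unsatisfied now: (4,4).

1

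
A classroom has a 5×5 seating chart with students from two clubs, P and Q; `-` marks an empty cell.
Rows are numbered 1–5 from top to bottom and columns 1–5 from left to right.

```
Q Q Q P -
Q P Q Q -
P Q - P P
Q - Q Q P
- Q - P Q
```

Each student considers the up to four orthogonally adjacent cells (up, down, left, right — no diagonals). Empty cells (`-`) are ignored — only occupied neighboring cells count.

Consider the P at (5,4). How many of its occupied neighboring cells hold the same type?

Occupied neighbors of (5,4): (4,4)=Q, (5,5)=Q.
Same type (P): 0 of 2.

0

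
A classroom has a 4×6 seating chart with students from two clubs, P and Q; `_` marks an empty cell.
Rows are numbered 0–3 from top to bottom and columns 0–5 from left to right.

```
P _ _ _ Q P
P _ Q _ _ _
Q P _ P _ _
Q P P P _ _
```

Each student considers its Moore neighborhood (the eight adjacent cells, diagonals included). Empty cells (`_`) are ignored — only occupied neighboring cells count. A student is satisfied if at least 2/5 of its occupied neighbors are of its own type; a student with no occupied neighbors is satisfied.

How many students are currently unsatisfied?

5

Row 0: (0,0)P 1/1 satisfied · (0,4)Q 0/1 not · (0,5)P 0/1 not
Row 1: (1,0)P 2/3 satisfied · (1,2)Q 0/2 not
Row 2: (2,0)Q 1/4 not · (2,1)P 3/6 satisfied · (2,3)P 2/3 satisfied
Row 3: (3,0)Q 1/3 not · (3,1)P 2/4 satisfied · (3,2)P 4/4 satisfied · (3,3)P 2/2 satisfied
Unsatisfied: (0,4), (0,5), (1,2), (2,0), (3,0) — 5 in total.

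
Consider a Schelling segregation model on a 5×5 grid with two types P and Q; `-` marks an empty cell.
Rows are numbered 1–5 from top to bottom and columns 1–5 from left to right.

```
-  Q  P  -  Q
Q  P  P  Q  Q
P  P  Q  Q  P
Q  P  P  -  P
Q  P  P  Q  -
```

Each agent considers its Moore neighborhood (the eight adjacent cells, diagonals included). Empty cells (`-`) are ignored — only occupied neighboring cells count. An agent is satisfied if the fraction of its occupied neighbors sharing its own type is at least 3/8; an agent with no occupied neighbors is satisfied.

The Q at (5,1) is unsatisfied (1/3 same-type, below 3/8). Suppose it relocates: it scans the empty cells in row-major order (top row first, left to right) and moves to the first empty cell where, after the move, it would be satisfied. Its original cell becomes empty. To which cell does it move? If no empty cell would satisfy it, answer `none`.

(1,1)

Vacating (5,1). Empty cells in order:
  (1,1): 2/3 same-type → satisfied — stop here.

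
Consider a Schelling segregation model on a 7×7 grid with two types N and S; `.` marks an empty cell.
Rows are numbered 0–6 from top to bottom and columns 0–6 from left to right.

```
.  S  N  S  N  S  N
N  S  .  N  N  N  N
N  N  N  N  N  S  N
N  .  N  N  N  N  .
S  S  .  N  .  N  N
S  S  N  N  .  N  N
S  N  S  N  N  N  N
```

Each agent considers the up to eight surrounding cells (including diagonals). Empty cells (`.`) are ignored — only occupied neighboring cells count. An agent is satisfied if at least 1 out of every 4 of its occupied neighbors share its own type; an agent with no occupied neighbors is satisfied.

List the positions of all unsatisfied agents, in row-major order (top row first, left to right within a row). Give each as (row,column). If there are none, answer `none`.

(0,3), (0,5), (1,1), (2,5), (6,1), (6,2)

Row 0: (0,1)S 1/3 satisfied · (0,2)N 1/4 satisfied · (0,3)S 0/4 not · (0,4)N 3/5 satisfied · (0,5)S 0/5 not · (0,6)N 2/3 satisfied
Row 1: (1,0)N 2/4 satisfied · (1,1)S 1/6 not · (1,3)N 6/7 satisfied · (1,4)N 5/8 satisfied · (1,5)N 6/8 satisfied · (1,6)N 3/5 satisfied
Row 2: (2,0)N 3/4 satisfied · (2,1)N 5/6 satisfied · (2,2)N 5/6 satisfied · (2,3)N 7/7 satisfied · (2,4)N 7/8 satisfied · (2,5)S 0/7 not · (2,6)N 3/4 satisfied
Row 3: (3,0)N 2/4 satisfied · (3,2)N 5/6 satisfied · (3,3)N 6/6 satisfied · (3,4)N 6/7 satisfied · (3,5)N 5/6 satisfied
Row 4: (4,0)S 3/4 satisfied · (4,1)S 3/6 satisfied · (4,3)N 5/5 satisfied · (4,5)N 5/5 satisfied · (4,6)N 4/4 satisfied
Row 5: (5,0)S 4/5 satisfied · (5,1)S 5/7 satisfied · (5,2)N 4/7 satisfied · (5,3)N 4/5 satisfied · (5,5)N 6/6 satisfied · (5,6)N 5/5 satisfied
Row 6: (6,0)S 2/3 satisfied · (6,1)N 1/5 not · (6,2)S 1/5 not · (6,3)N 3/4 satisfied · (6,4)N 4/4 satisfied · (6,5)N 4/4 satisfied · (6,6)N 3/3 satisfied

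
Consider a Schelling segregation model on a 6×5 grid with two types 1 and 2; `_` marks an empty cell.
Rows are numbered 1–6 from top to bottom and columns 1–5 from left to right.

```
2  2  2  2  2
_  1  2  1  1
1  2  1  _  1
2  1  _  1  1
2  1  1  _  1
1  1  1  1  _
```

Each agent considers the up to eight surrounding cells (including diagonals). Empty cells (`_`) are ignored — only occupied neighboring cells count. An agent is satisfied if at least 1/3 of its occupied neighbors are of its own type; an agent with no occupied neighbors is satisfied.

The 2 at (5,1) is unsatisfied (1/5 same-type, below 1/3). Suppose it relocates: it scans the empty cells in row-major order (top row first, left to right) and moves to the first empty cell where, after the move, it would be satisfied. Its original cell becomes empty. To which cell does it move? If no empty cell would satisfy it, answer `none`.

Vacating (5,1). Empty cells in order:
  (2,1): 3/5 same-type → satisfied — stop here.

(2,1)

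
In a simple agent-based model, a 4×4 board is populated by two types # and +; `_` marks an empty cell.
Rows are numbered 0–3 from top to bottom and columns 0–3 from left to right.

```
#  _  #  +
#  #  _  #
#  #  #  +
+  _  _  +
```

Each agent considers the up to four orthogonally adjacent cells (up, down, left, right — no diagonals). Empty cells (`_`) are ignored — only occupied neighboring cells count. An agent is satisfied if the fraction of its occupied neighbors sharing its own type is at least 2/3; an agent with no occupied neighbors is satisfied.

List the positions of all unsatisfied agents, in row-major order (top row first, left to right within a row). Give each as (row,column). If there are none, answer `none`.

(0,2), (0,3), (1,3), (2,2), (2,3), (3,0)

Row 0: (0,0)# 1/1 satisfied · (0,2)# 0/1 not · (0,3)+ 0/2 not
Row 1: (1,0)# 3/3 satisfied · (1,1)# 2/2 satisfied · (1,3)# 0/2 not
Row 2: (2,0)# 2/3 satisfied · (2,1)# 3/3 satisfied · (2,2)# 1/2 not · (2,3)+ 1/3 not
Row 3: (3,0)+ 0/1 not · (3,3)+ 1/1 satisfied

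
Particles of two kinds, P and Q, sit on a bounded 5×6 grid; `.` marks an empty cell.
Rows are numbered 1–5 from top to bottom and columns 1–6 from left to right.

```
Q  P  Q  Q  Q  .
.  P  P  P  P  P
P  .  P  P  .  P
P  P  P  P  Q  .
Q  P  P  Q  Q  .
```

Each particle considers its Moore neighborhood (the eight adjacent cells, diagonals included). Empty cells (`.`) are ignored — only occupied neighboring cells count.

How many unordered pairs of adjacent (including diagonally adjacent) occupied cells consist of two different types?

22

Scan each occupied cell's neighbors to the right and below (and the two forward diagonals) so each pair is counted once.
From row 1: 12 unlike of 16 pairs (running 12/16).
From row 2: 0 unlike of 13 pairs (running 12/29).
From row 3: 2 unlike of 10 pairs (running 14/39).
From row 4: 6 unlike of 17 pairs (running 20/56).
From row 5: 2 unlike of 4 pairs (running 22/60).
Total adjacent occupied pairs: 60; unlike-type pairs: 22.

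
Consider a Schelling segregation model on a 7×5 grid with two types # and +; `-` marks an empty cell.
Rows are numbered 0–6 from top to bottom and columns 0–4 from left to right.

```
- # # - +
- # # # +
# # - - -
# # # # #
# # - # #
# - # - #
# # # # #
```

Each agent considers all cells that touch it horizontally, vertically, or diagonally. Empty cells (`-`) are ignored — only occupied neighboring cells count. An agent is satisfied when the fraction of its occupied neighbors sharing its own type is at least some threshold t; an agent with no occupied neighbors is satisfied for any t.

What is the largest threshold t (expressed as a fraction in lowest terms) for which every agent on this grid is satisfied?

1/2

(0,1)# 3/3
(0,2)# 4/4
(0,4)+ 1/2
(1,1)# 5/5
(1,2)# 5/5
(1,3)# 2/4
(1,4)+ 1/2
(2,0)# 4/4
(2,1)# 6/6
(3,0)# 5/5
(3,1)# 6/6
(3,2)# 5/5
(3,3)# 4/4
(3,4)# 3/3
(4,0)# 4/4
(4,1)# 6/6
(4,3)# 6/6
(4,4)# 4/4
(5,0)# 4/4
(5,2)# 5/5
(5,4)# 4/4
(6,0)# 2/2
(6,1)# 4/4
(6,2)# 3/3
(6,3)# 4/4
(6,4)# 2/2
The smallest same-type fraction is 1/2 at (0,4), which reduces to 1/2. Any threshold above that leaves this agent unsatisfied.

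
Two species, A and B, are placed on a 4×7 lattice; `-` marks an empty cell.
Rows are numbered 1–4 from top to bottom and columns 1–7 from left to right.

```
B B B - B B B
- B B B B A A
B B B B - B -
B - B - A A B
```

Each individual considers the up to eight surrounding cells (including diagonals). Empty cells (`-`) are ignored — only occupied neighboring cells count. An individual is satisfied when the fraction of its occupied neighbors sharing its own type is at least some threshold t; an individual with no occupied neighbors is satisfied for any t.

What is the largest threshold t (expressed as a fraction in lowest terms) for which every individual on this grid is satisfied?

Row 1: (1,1)B 2/2 · (1,2)B 4/4 · (1,3)B 4/4 · (1,5)B 3/4 · (1,6)B 3/5 · (1,7)B 1/3
Row 2: (2,2)B 7/7 · (2,3)B 7/7 · (2,4)B 6/6 · (2,5)B 5/6 · (2,6)A 1/6 · (2,7)A 1/4
Row 3: (3,1)B 3/3 · (3,2)B 6/6 · (3,3)B 6/6 · (3,4)B 5/6 · (3,6)B 2/6
Row 4: (4,1)B 2/2 · (4,3)B 3/3 · (4,5)A 1/3 · (4,6)A 1/3 · (4,7)B 1/2
The smallest same-type fraction is 1/6 at (2,6), which reduces to 1/6. Any threshold above that leaves this individual unsatisfied.

1/6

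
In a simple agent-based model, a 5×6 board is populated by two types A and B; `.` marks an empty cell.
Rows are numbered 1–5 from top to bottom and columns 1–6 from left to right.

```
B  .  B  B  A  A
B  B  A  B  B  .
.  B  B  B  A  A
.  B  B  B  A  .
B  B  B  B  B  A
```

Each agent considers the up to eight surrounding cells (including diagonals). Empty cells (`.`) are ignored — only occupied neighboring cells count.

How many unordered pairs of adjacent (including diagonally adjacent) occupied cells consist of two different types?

Scan each occupied cell's neighbors to the right and below (and the two forward diagonals) so each pair is counted once.
From row 1: 6 unlike of 14 pairs (running 6/14).
From row 2: 8 unlike of 16 pairs (running 14/30).
From row 3: 3 unlike of 15 pairs (running 17/45).
From row 4: 3 unlike of 15 pairs (running 20/60).
From row 5: 1 unlike of 5 pairs (running 21/65).
Total adjacent occupied pairs: 65; unlike-type pairs: 21.

21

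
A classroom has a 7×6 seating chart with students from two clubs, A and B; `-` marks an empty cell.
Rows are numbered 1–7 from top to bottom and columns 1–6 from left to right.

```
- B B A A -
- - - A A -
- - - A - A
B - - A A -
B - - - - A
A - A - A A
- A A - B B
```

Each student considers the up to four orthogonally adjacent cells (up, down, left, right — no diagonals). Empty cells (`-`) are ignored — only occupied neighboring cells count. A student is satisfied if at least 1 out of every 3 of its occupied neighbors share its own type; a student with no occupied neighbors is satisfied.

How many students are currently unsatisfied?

(1,2)B 1/1 ok
(1,3)B 1/2 ok
(1,4)A 2/3 ok
(1,5)A 2/2 ok
(2,4)A 3/3 ok
(2,5)A 2/2 ok
(3,4)A 2/2 ok
(3,6)A 0/0 ok
(4,1)B 1/1 ok
(4,4)A 2/2 ok
(4,5)A 1/1 ok
(5,1)B 1/2 ok
(5,6)A 1/1 ok
(6,1)A 0/1 unhappy
(6,3)A 1/1 ok
(6,5)A 1/2 ok
(6,6)A 2/3 ok
(7,2)A 1/1 ok
(7,3)A 2/2 ok
(7,5)B 1/2 ok
(7,6)B 1/2 ok
Unsatisfied: (6,1) — 1 in total.

1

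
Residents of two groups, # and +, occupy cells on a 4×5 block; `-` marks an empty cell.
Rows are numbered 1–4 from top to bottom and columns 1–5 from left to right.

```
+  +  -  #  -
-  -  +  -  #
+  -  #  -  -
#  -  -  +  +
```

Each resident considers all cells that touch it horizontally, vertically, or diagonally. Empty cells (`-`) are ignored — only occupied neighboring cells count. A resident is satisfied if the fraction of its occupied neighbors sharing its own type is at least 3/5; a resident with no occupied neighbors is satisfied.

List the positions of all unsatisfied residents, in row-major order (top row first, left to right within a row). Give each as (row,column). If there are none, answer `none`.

(1,1)+ 1/1 ✓
(1,2)+ 2/2 ✓
(1,4)# 1/2 ✗
(2,3)+ 1/3 ✗
(2,5)# 1/1 ✓
(3,1)+ 0/1 ✗
(3,3)# 0/2 ✗
(4,1)# 0/1 ✗
(4,4)+ 1/2 ✗
(4,5)+ 1/1 ✓

(1,4), (2,3), (3,1), (3,3), (4,1), (4,4)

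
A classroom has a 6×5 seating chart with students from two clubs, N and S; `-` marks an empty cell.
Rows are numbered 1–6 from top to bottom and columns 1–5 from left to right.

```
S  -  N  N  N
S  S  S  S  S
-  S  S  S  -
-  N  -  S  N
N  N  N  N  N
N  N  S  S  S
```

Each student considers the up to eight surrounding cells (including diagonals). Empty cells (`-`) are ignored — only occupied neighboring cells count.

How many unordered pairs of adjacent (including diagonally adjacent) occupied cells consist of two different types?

Scan each occupied cell's neighbors to the right and below (and the two forward diagonals) so each pair is counted once.
From row 1: 8 unlike of 12 pairs (running 8/12).
From row 2: 0 unlike of 13 pairs (running 8/25).
From row 3: 3 unlike of 7 pairs (running 11/32).
From row 4: 4 unlike of 9 pairs (running 15/41).
From row 5: 8 unlike of 17 pairs (running 23/58).
From row 6: 1 unlike of 4 pairs (running 24/62).
Total adjacent occupied pairs: 62; unlike-type pairs: 24.

24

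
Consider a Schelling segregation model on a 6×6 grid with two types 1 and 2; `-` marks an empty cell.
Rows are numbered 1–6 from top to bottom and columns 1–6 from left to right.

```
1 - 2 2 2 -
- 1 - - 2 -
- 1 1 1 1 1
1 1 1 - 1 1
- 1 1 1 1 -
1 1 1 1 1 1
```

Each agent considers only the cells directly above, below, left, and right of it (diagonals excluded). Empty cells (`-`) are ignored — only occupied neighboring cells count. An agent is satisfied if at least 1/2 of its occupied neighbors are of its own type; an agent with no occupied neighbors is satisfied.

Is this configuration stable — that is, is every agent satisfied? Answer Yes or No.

Yes

Row 1: (1,1)1 0/0 ok · (1,3)2 1/1 ok · (1,4)2 2/2 ok · (1,5)2 2/2 ok
Row 2: (2,2)1 1/1 ok · (2,5)2 1/2 ok
Row 3: (3,2)1 3/3 ok · (3,3)1 3/3 ok · (3,4)1 2/2 ok · (3,5)1 3/4 ok · (3,6)1 2/2 ok
Row 4: (4,1)1 1/1 ok · (4,2)1 4/4 ok · (4,3)1 3/3 ok · (4,5)1 3/3 ok · (4,6)1 2/2 ok
Row 5: (5,2)1 3/3 ok · (5,3)1 4/4 ok · (5,4)1 3/3 ok · (5,5)1 3/3 ok
Row 6: (6,1)1 1/1 ok · (6,2)1 3/3 ok · (6,3)1 3/3 ok · (6,4)1 3/3 ok · (6,5)1 3/3 ok · (6,6)1 1/1 ok
All meet the threshold, so the configuration is stable.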